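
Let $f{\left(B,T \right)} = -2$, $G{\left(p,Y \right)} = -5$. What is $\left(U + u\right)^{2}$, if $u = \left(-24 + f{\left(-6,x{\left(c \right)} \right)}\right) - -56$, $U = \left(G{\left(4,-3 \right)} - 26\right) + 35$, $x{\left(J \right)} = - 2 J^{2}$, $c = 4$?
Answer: $1156$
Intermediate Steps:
$U = 4$ ($U = \left(-5 - 26\right) + 35 = -31 + 35 = 4$)
$u = 30$ ($u = \left(-24 - 2\right) - -56 = -26 + 56 = 30$)
$\left(U + u\right)^{2} = \left(4 + 30\right)^{2} = 34^{2} = 1156$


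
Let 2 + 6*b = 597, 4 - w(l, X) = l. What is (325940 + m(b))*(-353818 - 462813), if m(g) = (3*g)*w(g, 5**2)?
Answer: -2916626198585/12 ≈ -2.4305e+11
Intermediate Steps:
w(l, X) = 4 - l
b = 595/6 (b = -1/3 + (1/6)*597 = -1/3 + 199/2 = 595/6 ≈ 99.167)
m(g) = 3*g*(4 - g) (m(g) = (3*g)*(4 - g) = 3*g*(4 - g))
(325940 + m(b))*(-353818 - 462813) = (325940 + 3*(595/6)*(4 - 1*595/6))*(-353818 - 462813) = (325940 + 3*(595/6)*(4 - 595/6))*(-816631) = (325940 + 3*(595/6)*(-571/6))*(-816631) = (325940 - 339745/12)*(-816631) = (3571535/12)*(-816631) = -2916626198585/12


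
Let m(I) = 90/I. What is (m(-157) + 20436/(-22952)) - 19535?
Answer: -17599735843/900866 ≈ -19536.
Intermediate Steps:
(m(-157) + 20436/(-22952)) - 19535 = (90/(-157) + 20436/(-22952)) - 19535 = (90*(-1/157) + 20436*(-1/22952)) - 19535 = (-90/157 - 5109/5738) - 19535 = -1318533/900866 - 19535 = -17599735843/900866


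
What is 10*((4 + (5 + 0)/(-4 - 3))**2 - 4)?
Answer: 3330/49 ≈ 67.959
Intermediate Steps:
10*((4 + (5 + 0)/(-4 - 3))**2 - 4) = 10*((4 + 5/(-7))**2 - 4) = 10*((4 + 5*(-1/7))**2 - 4) = 10*((4 - 5/7)**2 - 4) = 10*((23/7)**2 - 4) = 10*(529/49 - 4) = 10*(333/49) = 3330/49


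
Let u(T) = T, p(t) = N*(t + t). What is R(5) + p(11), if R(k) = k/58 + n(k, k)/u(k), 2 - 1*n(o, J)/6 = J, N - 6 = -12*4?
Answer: -268979/290 ≈ -927.51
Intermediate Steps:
N = -42 (N = 6 - 12*4 = 6 - 48 = -42)
n(o, J) = 12 - 6*J
p(t) = -84*t (p(t) = -42*(t + t) = -84*t)
R(k) = k/58 + (12 - 6*k)/k
R(5) + p(11) = (-6 + 12/5 + (1/58)*5) - 84*11 = (-6 + 12*(⅕) + 5/58) - 924 = (-6 + 12/5 + 5/58) - 924 = -1019/290 - 924 = -268979/290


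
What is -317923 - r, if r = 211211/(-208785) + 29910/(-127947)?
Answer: -2830925192042806/8904471465 ≈ -3.1792e+5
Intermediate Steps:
r = -11089524389/8904471465 (r = 211211*(-1/208785) + 29910*(-1/127947) = -211211/208785 - 9970/42649 = -11089524389/8904471465 ≈ -1.2454)
-317923 - r = -317923 - 1*(-11089524389/8904471465) = -317923 + 11089524389/8904471465 = -2830925192042806/8904471465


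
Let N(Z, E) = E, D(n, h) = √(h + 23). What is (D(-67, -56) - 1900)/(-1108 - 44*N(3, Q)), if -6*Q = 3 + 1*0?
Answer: 950/543 - I*√33/1086 ≈ 1.7495 - 0.0052897*I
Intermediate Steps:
D(n, h) = √(23 + h)
Q = -½ (Q = -(3 + 1*0)/6 = -(3 + 0)/6 = -⅙*3 = -½ ≈ -0.50000)
(D(-67, -56) - 1900)/(-1108 - 44*N(3, Q)) = (√(23 - 56) - 1900)/(-1108 - 44*(-½)) = (√(-33) - 1900)/(-1108 + 22) = (I*√33 - 1900)/(-1086) = (-1900 + I*√33)*(-1/1086) = 950/543 - I*√33/1086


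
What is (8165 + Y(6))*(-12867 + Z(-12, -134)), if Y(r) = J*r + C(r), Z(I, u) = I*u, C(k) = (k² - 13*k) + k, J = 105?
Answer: -98617581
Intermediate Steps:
C(k) = k² - 12*k
Y(r) = 105*r + r*(-12 + r)
(8165 + Y(6))*(-12867 + Z(-12, -134)) = (8165 + 6*(93 + 6))*(-12867 - 12*(-134)) = (8165 + 6*99)*(-12867 + 1608) = (8165 + 594)*(-11259) = 8759*(-11259) = -98617581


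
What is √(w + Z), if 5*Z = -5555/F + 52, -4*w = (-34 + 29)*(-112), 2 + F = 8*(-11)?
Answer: I*√105530/30 ≈ 10.828*I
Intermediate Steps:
F = -90 (F = -2 + 8*(-11) = -2 - 88 = -90)
w = -140 (w = -(-34 + 29)*(-112)/4 = -(-5)*(-112)/4 = -¼*560 = -140)
Z = 2047/90 (Z = (-5555/(-90) + 52)/5 = (-5555*(-1)/90 + 52)/5 = (-55*(-101/90) + 52)/5 = (1111/18 + 52)/5 = (⅕)*(2047/18) = 2047/90 ≈ 22.744)
√(w + Z) = √(-140 + 2047/90) = √(-10553/90) = I*√105530/30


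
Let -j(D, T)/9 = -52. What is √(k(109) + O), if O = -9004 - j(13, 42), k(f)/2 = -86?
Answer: 2*I*√2411 ≈ 98.204*I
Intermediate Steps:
j(D, T) = 468 (j(D, T) = -9*(-52) = 468)
k(f) = -172 (k(f) = 2*(-86) = -172)
O = -9472 (O = -9004 - 1*468 = -9004 - 468 = -9472)
√(k(109) + O) = √(-172 - 9472) = √(-9644) = 2*I*√2411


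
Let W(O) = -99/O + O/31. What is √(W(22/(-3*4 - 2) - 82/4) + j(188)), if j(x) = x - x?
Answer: √7540378062/44702 ≈ 1.9425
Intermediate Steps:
j(x) = 0
W(O) = -99/O + O/31 (W(O) = -99/O + O*(1/31) = -99/O + O/31)
√(W(22/(-3*4 - 2) - 82/4) + j(188)) = √((-99/(22/(-3*4 - 2) - 82/4) + (22/(-3*4 - 2) - 82/4)/31) + 0) = √((-99/(22/(-12 - 2) - 82*¼) + (22/(-12 - 2) - 82*¼)/31) + 0) = √((-99/(22/(-14) - 41/2) + (22/(-14) - 41/2)/31) + 0) = √((-99/(22*(-1/14) - 41/2) + (22*(-1/14) - 41/2)/31) + 0) = √((-99/(-11/7 - 41/2) + (-11/7 - 41/2)/31) + 0) = √((-99/(-309/14) + (1/31)*(-309/14)) + 0) = √((-99*(-14/309) - 309/434) + 0) = √((462/103 - 309/434) + 0) = √(168681/44702 + 0) = √(168681/44702) = √7540378062/44702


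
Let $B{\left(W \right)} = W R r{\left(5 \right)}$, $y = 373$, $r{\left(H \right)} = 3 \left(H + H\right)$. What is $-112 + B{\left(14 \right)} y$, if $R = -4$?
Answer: $-626752$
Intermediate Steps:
$r{\left(H \right)} = 6 H$ ($r{\left(H \right)} = 3 \cdot 2 H = 6 H$)
$B{\left(W \right)} = - 120 W$ ($B{\left(W \right)} = W \left(-4\right) 6 \cdot 5 = - 4 W 30 = - 120 W$)
$-112 + B{\left(14 \right)} y = -112 + \left(-120\right) 14 \cdot 373 = -112 - 626640 = -626752$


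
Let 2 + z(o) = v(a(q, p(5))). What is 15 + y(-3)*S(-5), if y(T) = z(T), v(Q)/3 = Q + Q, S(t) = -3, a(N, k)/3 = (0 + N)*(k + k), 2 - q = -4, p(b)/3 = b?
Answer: -9699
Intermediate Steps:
p(b) = 3*b
q = 6 (q = 2 - 1*(-4) = 2 + 4 = 6)
a(N, k) = 6*N*k (a(N, k) = 3*((0 + N)*(k + k)) = 3*(N*(2*k)) = 3*(2*N*k) = 6*N*k)
v(Q) = 6*Q (v(Q) = 3*(Q + Q) = 3*(2*Q) = 6*Q)
z(o) = 3238 (z(o) = -2 + 6*(6*6*(3*5)) = -2 + 6*(6*6*15) = -2 + 6*540 = -2 + 3240 = 3238)
y(T) = 3238
15 + y(-3)*S(-5) = 15 + 3238*(-3) = 15 - 9714 = -9699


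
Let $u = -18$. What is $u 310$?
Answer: $-5580$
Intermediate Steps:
$u 310 = \left(-18\right) 310 = -5580$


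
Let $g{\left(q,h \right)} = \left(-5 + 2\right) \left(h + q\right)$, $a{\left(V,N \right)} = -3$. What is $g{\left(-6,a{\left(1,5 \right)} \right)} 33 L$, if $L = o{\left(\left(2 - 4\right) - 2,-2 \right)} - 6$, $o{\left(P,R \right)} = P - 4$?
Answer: $-12474$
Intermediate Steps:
$o{\left(P,R \right)} = -4 + P$
$L = -14$ ($L = \left(-4 + \left(\left(2 - 4\right) - 2\right)\right) - 6 = \left(-4 - 4\right) - 6 = -8 - 6 = -14$)
$g{\left(q,h \right)} = - 3 h - 3 q$ ($g{\left(q,h \right)} = - 3 \left(h + q\right) = - 3 h - 3 q$)
$g{\left(-6,a{\left(1,5 \right)} \right)} 33 L = \left(\left(-3\right) \left(-3\right) - -18\right) 33 \left(-14\right) = \left(9 + 18\right) 33 \left(-14\right) = 27 \cdot 33 \left(-14\right) = 891 \left(-14\right) = -12474$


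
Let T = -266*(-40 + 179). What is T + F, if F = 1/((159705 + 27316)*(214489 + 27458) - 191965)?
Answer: -1673035709688027/45248977922 ≈ -36974.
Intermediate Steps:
F = 1/45248977922 (F = 1/(187021*241947 - 191965) = 1/(45249169887 - 191965) = 1/45248977922 ≈ 2.2100e-11)
T = -36974 (T = -266*139 = -36974)
T + F = -36974 + 1/45248977922 = -1673035709688027/45248977922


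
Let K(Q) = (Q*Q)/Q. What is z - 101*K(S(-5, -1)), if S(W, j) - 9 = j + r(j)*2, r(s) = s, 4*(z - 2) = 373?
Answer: -2043/4 ≈ -510.75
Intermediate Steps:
z = 381/4 (z = 2 + (1/4)*373 = 2 + 373/4 = 381/4 ≈ 95.250)
S(W, j) = 9 + 3*j (S(W, j) = 9 + (j + j*2) = 9 + (j + 2*j) = 9 + 3*j)
K(Q) = Q (K(Q) = Q**2/Q = Q)
z - 101*K(S(-5, -1)) = 381/4 - 101*(9 + 3*(-1)) = 381/4 - 101*(9 - 3) = 381/4 - 101*6 = 381/4 - 606 = -2043/4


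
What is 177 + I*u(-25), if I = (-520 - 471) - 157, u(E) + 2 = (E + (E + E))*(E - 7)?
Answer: -2752727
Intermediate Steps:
u(E) = -2 + 3*E*(-7 + E) (u(E) = -2 + (E + (E + E))*(E - 7) = -2 + (E + 2*E)*(-7 + E) = -2 + (3*E)*(-7 + E) = -2 + 3*E*(-7 + E))
I = -1148 (I = -991 - 157 = -1148)
177 + I*u(-25) = 177 - 1148*(-2 - 21*(-25) + 3*(-25)**2) = 177 - 1148*(-2 + 525 + 3*625) = 177 - 1148*(-2 + 525 + 1875) = 177 - 1148*2398 = 177 - 2752904 = -2752727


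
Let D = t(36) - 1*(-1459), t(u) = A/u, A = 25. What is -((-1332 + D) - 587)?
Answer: 16535/36 ≈ 459.31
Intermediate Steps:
t(u) = 25/u
D = 52549/36 (D = 25/36 - 1*(-1459) = 25*(1/36) + 1459 = 25/36 + 1459 = 52549/36 ≈ 1459.7)
-((-1332 + D) - 587) = -((-1332 + 52549/36) - 587) = -(4597/36 - 587) = -1*(-16535/36) = 16535/36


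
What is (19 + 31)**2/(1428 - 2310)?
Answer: -1250/441 ≈ -2.8345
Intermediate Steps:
(19 + 31)**2/(1428 - 2310) = 50**2/(-882) = 2500*(-1/882) = -1250/441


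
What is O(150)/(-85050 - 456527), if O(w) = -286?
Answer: 286/541577 ≈ 0.00052809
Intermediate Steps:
O(150)/(-85050 - 456527) = -286/(-85050 - 456527) = -286/(-541577) = -286*(-1/541577) = 286/541577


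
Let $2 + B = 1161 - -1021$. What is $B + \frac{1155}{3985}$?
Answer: $\frac{1737691}{797} \approx 2180.3$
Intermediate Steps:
$B = 2180$ ($B = -2 + \left(1161 - -1021\right) = -2 + \left(1161 + 1021\right) = -2 + 2182 = 2180$)
$B + \frac{1155}{3985} = 2180 + \frac{1155}{3985} = 2180 + 1155 \cdot \frac{1}{3985} = 2180 + \frac{231}{797} = \frac{1737691}{797}$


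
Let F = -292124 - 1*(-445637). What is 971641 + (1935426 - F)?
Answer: 2753554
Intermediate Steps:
F = 153513 (F = -292124 + 445637 = 153513)
971641 + (1935426 - F) = 971641 + (1935426 - 1*153513) = 971641 + (1935426 - 153513) = 971641 + 1781913 = 2753554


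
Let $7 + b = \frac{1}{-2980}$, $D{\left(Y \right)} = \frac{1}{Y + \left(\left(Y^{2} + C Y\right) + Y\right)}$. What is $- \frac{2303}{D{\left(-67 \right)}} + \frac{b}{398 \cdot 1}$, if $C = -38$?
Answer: $- \frac{18849737298981}{1186040} \approx -1.5893 \cdot 10^{7}$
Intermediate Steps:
$D{\left(Y \right)} = \frac{1}{Y^{2} - 36 Y}$ ($D{\left(Y \right)} = \frac{1}{Y + \left(\left(Y^{2} - 38 Y\right) + Y\right)} = \frac{1}{Y + \left(Y^{2} - 37 Y\right)} = \frac{1}{Y^{2} - 36 Y}$)
$b = - \frac{20861}{2980}$ ($b = -7 + \frac{1}{-2980} = -7 - \frac{1}{2980} = - \frac{20861}{2980} \approx -7.0003$)
$- \frac{2303}{D{\left(-67 \right)}} + \frac{b}{398 \cdot 1} = - \frac{2303}{\frac{1}{-67} \frac{1}{-36 - 67}} - \frac{20861}{2980 \cdot 398 \cdot 1} = - \frac{2303}{\left(- \frac{1}{67}\right) \frac{1}{-103}} - \frac{20861}{2980 \cdot 398} = - \frac{2303}{\left(- \frac{1}{67}\right) \left(- \frac{1}{103}\right)} - \frac{20861}{1186040} = - 2303 \frac{1}{\frac{1}{6901}} - \frac{20861}{1186040} = \left(-2303\right) 6901 - \frac{20861}{1186040} = -15893003 - \frac{20861}{1186040} = - \frac{18849737298981}{1186040}$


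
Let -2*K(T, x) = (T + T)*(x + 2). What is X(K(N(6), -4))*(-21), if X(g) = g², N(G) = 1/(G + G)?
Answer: -7/12 ≈ -0.58333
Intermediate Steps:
N(G) = 1/(2*G)
K(T, x) = -T*(2 + x) (K(T, x) = -(T + T)*(x + 2)/2 = -2*T*(2 + x)/2 = -T*(2 + x))
X(K(N(6), -4))*(-21) = (-(½)/6*(2 - 4))²*(-21) = (-1*(½)*(⅙)*(-2))²*(-21) = (-1*1/12*(-2))²*(-21) = (⅙)²*(-21) = (1/36)*(-21) = -7/12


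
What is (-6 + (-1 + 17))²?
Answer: 100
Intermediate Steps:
(-6 + (-1 + 17))² = (-6 + 16)² = 10² = 100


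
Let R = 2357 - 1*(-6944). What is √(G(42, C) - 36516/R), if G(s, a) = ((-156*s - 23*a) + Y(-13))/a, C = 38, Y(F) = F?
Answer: I*√24944857744186/353438 ≈ 14.131*I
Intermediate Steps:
R = 9301 (R = 2357 + 6944 = 9301)
G(s, a) = (-13 - 156*s - 23*a)/a (G(s, a) = ((-156*s - 23*a) - 13)/a = (-13 - 156*s - 23*a)/a)
√(G(42, C) - 36516/R) = √((-13 - 156*42 - 23*38)/38 - 36516/9301) = √((-13 - 6552 - 874)/38 - 36516*1/9301) = √((1/38)*(-7439) - 36516/9301) = √(-7439/38 - 36516/9301) = √(-70577747/353438) = I*√24944857744186/353438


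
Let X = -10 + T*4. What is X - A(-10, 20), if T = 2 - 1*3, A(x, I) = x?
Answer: -4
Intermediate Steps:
T = -1 (T = 2 - 3 = -1)
X = -14 (X = -10 - 1*4 = -10 - 4 = -14)
X - A(-10, 20) = -14 - 1*(-10) = -14 + 10 = -4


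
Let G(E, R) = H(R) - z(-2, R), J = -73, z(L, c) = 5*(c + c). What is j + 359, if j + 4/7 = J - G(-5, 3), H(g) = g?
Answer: 2187/7 ≈ 312.43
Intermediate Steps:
z(L, c) = 10*c (z(L, c) = 5*(2*c) = 10*c)
G(E, R) = -9*R (G(E, R) = R - 10*R = -9*R)
j = -326/7 (j = -4/7 + (-73 - (-9)*3) = -4/7 + (-73 - 1*(-27)) = -4/7 + (-73 + 27) = -4/7 - 46 = -326/7 ≈ -46.571)
j + 359 = -326/7 + 359 = 2187/7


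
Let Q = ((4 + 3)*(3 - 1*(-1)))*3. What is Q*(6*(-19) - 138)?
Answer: -21168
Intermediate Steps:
Q = 84 (Q = (7*(3 + 1))*3 = (7*4)*3 = 28*3 = 84)
Q*(6*(-19) - 138) = 84*(6*(-19) - 138) = 84*(-114 - 138) = 84*(-252) = -21168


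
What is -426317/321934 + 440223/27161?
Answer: 130143555245/8744049374 ≈ 14.884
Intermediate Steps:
-426317/321934 + 440223/27161 = 130143555245/8744049374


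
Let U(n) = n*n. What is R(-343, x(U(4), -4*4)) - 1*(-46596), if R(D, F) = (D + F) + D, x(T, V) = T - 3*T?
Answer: 45878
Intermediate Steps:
U(n) = n**2
x(T, V) = -2*T
R(D, F) = F + 2*D
R(-343, x(U(4), -4*4)) - 1*(-46596) = (-2*4**2 + 2*(-343)) - 1*(-46596) = (-2*16 - 686) + 46596 = (-32 - 686) + 46596 = -718 + 46596 = 45878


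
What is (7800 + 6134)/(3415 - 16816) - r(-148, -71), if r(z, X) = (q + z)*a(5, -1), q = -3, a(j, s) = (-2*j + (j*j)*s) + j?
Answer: -60720464/13401 ≈ -4531.0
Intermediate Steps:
a(j, s) = -j + s*j² (a(j, s) = (-2*j + j²*s) + j = (-2*j + s*j²) + j = -j + s*j²)
r(z, X) = 90 - 30*z (r(z, X) = (-3 + z)*(5*(-1 + 5*(-1))) = (-3 + z)*(5*(-1 - 5)) = (-3 + z)*(5*(-6)) = (-3 + z)*(-30) = 90 - 30*z)
(7800 + 6134)/(3415 - 16816) - r(-148, -71) = (7800 + 6134)/(3415 - 16816) - (90 - 30*(-148)) = 13934/(-13401) - (90 + 4440) = 13934*(-1/13401) - 1*4530 = -13934/13401 - 4530 = -60720464/13401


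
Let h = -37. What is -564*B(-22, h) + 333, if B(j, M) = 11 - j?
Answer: -18279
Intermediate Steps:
-564*B(-22, h) + 333 = -564*(11 - 1*(-22)) + 333 = -564*(11 + 22) + 333 = -564*33 + 333 = -18612 + 333 = -18279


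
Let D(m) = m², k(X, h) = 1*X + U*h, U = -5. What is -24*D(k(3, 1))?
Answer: -96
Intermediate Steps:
k(X, h) = X - 5*h (k(X, h) = 1*X - 5*h = X - 5*h)
-24*D(k(3, 1)) = -24*(3 - 5*1)² = -24*(3 - 5)² = -24*(-2)² = -24*4 = -96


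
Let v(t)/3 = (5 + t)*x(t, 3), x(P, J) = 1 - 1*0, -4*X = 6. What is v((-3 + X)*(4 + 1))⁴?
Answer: 121550625/16 ≈ 7.5969e+6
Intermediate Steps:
X = -3/2 (X = -¼*6 = -3/2 ≈ -1.5000)
x(P, J) = 1 (x(P, J) = 1 + 0 = 1)
v(t) = 15 + 3*t (v(t) = 3*((5 + t)*1) = 3*(5 + t) = 15 + 3*t)
v((-3 + X)*(4 + 1))⁴ = (15 + 3*((-3 - 3/2)*(4 + 1)))⁴ = (15 + 3*(-9/2*5))⁴ = (15 + 3*(-45/2))⁴ = (15 - 135/2)⁴ = (-105/2)⁴ = 121550625/16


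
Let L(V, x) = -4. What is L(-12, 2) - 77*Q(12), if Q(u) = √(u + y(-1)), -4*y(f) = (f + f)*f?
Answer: -4 - 77*√46/2 ≈ -265.12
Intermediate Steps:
y(f) = -f²/2 (y(f) = -(f + f)*f/4 = -2*f*f/4 = -f²/2)
Q(u) = √(-½ + u) (Q(u) = √(u - ½*(-1)²) = √(u - ½*1) = √(u - ½) = √(-½ + u))
L(-12, 2) - 77*Q(12) = -4 - 77*√(-2 + 4*12)/2 = -4 - 77*√(-2 + 48)/2 = -4 - 77*√46/2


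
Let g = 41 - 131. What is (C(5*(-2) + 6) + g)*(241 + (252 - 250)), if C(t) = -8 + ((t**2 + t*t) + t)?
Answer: -17010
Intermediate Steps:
g = -90
C(t) = -8 + t + 2*t**2 (C(t) = -8 + ((t**2 + t**2) + t) = -8 + (2*t**2 + t) = -8 + (t + 2*t**2) = -8 + t + 2*t**2)
(C(5*(-2) + 6) + g)*(241 + (252 - 250)) = ((-8 + (5*(-2) + 6) + 2*(5*(-2) + 6)**2) - 90)*(241 + (252 - 250)) = ((-8 + (-10 + 6) + 2*(-10 + 6)**2) - 90)*(241 + 2) = ((-8 - 4 + 2*(-4)**2) - 90)*243 = ((-8 - 4 + 2*16) - 90)*243 = ((-8 - 4 + 32) - 90)*243 = (20 - 90)*243 = -70*243 = -17010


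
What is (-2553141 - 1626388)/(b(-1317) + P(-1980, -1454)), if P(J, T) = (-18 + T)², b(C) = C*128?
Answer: -4179529/1998208 ≈ -2.0916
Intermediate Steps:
b(C) = 128*C
(-2553141 - 1626388)/(b(-1317) + P(-1980, -1454)) = (-2553141 - 1626388)/(128*(-1317) + (-18 - 1454)²) = -4179529/(-168576 + (-1472)²) = -4179529/(-168576 + 2166784) = -4179529/1998208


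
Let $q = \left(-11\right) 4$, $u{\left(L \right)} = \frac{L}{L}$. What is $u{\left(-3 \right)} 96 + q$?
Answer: $52$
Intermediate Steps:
$u{\left(L \right)} = 1$
$q = -44$
$u{\left(-3 \right)} 96 + q = 1 \cdot 96 - 44 = 96 - 44 = 52$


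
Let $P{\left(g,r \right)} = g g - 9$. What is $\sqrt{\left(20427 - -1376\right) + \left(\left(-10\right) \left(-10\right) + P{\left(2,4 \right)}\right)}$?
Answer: $\sqrt{21898} \approx 147.98$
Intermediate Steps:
$P{\left(g,r \right)} = -9 + g^{2}$ ($P{\left(g,r \right)} = g^{2} - 9 = -9 + g^{2}$)
$\sqrt{\left(20427 - -1376\right) + \left(\left(-10\right) \left(-10\right) + P{\left(2,4 \right)}\right)} = \sqrt{\left(20427 - -1376\right) - \left(-91 - 4\right)} = \sqrt{\left(20427 + 1376\right) + \left(100 + \left(-9 + 4\right)\right)} = \sqrt{21803 + \left(100 - 5\right)} = \sqrt{21803 + 95} = \sqrt{21898}$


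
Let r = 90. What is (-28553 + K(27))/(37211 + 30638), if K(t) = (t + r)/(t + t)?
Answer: -171305/407094 ≈ -0.42080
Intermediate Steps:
K(t) = (90 + t)/(2*t) (K(t) = (t + 90)/(t + t) = (90 + t)/((2*t)) = (90 + t)*(1/(2*t)) = (90 + t)/(2*t))
(-28553 + K(27))/(37211 + 30638) = (-28553 + (½)*(90 + 27)/27)/(37211 + 30638) = (-28553 + (½)*(1/27)*117)/67849 = (-28553 + 13/6)*(1/67849) = -171305/6*1/67849 = -171305/407094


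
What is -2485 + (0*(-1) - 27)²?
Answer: -1756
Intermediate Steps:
-2485 + (0*(-1) - 27)² = -2485 + (0 - 27)² = -2485 + (-27)² = -2485 + 729 = -1756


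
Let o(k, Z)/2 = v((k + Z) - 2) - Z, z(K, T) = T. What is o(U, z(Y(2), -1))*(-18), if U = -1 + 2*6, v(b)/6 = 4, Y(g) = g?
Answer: -900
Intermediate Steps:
v(b) = 24 (v(b) = 6*4 = 24)
U = 11 (U = -1 + 12 = 11)
o(k, Z) = 48 - 2*Z (o(k, Z) = 2*(24 - Z) = 48 - 2*Z)
o(U, z(Y(2), -1))*(-18) = (48 - 2*(-1))*(-18) = (48 + 2)*(-18) = 50*(-18) = -900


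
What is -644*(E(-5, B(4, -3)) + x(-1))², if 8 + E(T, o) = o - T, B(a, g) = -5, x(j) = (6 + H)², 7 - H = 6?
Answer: -1082564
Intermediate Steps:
H = 1 (H = 7 - 1*6 = 7 - 6 = 1)
x(j) = 49 (x(j) = (6 + 1)² = 7² = 49)
E(T, o) = -8 + o - T (E(T, o) = -8 + (o - T) = -8 + o - T)
-644*(E(-5, B(4, -3)) + x(-1))² = -644*((-8 - 5 - 1*(-5)) + 49)² = -644*((-8 - 5 + 5) + 49)² = -644*(-8 + 49)² = -644*41² = -644*1681 = -1082564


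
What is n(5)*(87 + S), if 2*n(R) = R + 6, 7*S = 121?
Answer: 4015/7 ≈ 573.57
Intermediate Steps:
S = 121/7 (S = (⅐)*121 = 121/7 ≈ 17.286)
n(R) = 3 + R/2 (n(R) = (R + 6)/2 = (6 + R)/2 = 3 + R/2)
n(5)*(87 + S) = (3 + (½)*5)*(87 + 121/7) = (3 + 5/2)*(730/7) = (11/2)*(730/7) = 4015/7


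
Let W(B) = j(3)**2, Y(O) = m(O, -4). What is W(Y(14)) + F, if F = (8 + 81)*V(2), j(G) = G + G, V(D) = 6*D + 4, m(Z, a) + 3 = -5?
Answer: 1460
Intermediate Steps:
m(Z, a) = -8 (m(Z, a) = -3 - 5 = -8)
V(D) = 4 + 6*D
Y(O) = -8
j(G) = 2*G
W(B) = 36 (W(B) = (2*3)**2 = 6**2 = 36)
F = 1424 (F = (8 + 81)*(4 + 6*2) = 89*(4 + 12) = 89*16 = 1424)
W(Y(14)) + F = 36 + 1424 = 1460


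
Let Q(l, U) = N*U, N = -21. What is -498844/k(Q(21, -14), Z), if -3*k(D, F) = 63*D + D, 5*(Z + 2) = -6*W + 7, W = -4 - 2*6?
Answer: 124711/1568 ≈ 79.535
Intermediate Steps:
W = -16 (W = -4 - 12 = -16)
Q(l, U) = -21*U
Z = 93/5 (Z = -2 + (-6*(-16) + 7)/5 = -2 + (96 + 7)/5 = -2 + (1/5)*103 = -2 + 103/5 = 93/5 ≈ 18.600)
k(D, F) = -64*D/3 (k(D, F) = -(63*D + D)/3 = -64*D/3)
-498844/k(Q(21, -14), Z) = -498844/((-(-448)*(-14))) = -498844/((-64/3*294)) = -498844/(-6272) = -498844*(-1/6272) = 124711/1568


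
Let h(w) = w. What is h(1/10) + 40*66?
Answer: 26401/10 ≈ 2640.1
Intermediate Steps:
h(1/10) + 40*66 = 1/10 + 40*66 = 1*(⅒) + 2640 = ⅒ + 2640 = 26401/10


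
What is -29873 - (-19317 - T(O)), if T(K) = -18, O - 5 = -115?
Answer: -10574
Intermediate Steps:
O = -110 (O = 5 - 115 = -110)
-29873 - (-19317 - T(O)) = -29873 - (-19317 - 1*(-18)) = -29873 - (-19317 + 18) = -29873 - 1*(-19299) = -29873 + 19299 = -10574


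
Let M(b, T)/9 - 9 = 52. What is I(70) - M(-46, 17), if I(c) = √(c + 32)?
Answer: -549 + √102 ≈ -538.90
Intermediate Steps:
I(c) = √(32 + c)
M(b, T) = 549 (M(b, T) = 81 + 9*52 = 81 + 468 = 549)
I(70) - M(-46, 17) = √(32 + 70) - 1*549 = √102 - 549 = -549 + √102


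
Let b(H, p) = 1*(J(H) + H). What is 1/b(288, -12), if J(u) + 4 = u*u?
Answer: 1/83228 ≈ 1.2015e-5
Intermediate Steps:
J(u) = -4 + u**2 (J(u) = -4 + u*u = -4 + u**2)
b(H, p) = -4 + H + H**2 (b(H, p) = 1*((-4 + H**2) + H) = 1*(-4 + H + H**2) = -4 + H + H**2)
1/b(288, -12) = 1/(-4 + 288 + 288**2) = 1/(-4 + 288 + 82944) = 1/83228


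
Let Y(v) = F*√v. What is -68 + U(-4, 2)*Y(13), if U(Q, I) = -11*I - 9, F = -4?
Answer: -68 + 124*√13 ≈ 379.09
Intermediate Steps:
Y(v) = -4*√v
U(Q, I) = -9 - 11*I
-68 + U(-4, 2)*Y(13) = -68 + (-9 - 11*2)*(-4*√13) = -68 + (-9 - 22)*(-4*√13) = -68 - (-124)*√13 = -68 + 124*√13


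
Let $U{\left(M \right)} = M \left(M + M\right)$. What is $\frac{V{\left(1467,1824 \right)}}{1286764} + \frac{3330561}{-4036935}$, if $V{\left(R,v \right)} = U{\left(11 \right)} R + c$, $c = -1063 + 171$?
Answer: $- \frac{476013083089}{865763771390} \approx -0.54982$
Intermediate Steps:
$c = -892$
$U{\left(M \right)} = 2 M^{2}$ ($U{\left(M \right)} = M 2 M = 2 M^{2}$)
$V{\left(R,v \right)} = -892 + 242 R$ ($V{\left(R,v \right)} = 2 \cdot 11^{2} R - 892 = 2 \cdot 121 R - 892 = 242 R - 892 = -892 + 242 R$)
$\frac{V{\left(1467,1824 \right)}}{1286764} + \frac{3330561}{-4036935} = \frac{-892 + 242 \cdot 1467}{1286764} + \frac{3330561}{-4036935} = \left(-892 + 355014\right) \frac{1}{1286764} + 3330561 \left(- \frac{1}{4036935}\right) = 354122 \cdot \frac{1}{1286764} - \frac{1110187}{1345645} = \frac{177061}{643382} - \frac{1110187}{1345645} = - \frac{476013083089}{865763771390}$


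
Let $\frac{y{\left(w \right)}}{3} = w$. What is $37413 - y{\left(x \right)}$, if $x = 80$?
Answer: $37173$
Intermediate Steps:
$y{\left(w \right)} = 3 w$
$37413 - y{\left(x \right)} = 37413 - 3 \cdot 80 = 37413 - 240 = 37173$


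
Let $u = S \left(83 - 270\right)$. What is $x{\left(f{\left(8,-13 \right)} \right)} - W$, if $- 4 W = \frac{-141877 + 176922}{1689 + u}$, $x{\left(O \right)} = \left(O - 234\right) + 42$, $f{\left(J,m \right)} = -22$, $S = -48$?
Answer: $- \frac{1818839}{8532} \approx -213.18$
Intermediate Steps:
$u = 8976$ ($u = - 48 \left(83 - 270\right) = \left(-48\right) \left(-187\right) = 8976$)
$x{\left(O \right)} = -192 + O$ ($x{\left(O \right)} = \left(-234 + O\right) + 42 = -192 + O$)
$W = - \frac{7009}{8532}$ ($W = - \frac{\left(-141877 + 176922\right) \frac{1}{1689 + 8976}}{4} = - \frac{35045 \cdot \frac{1}{10665}}{4} = \left(- \frac{1}{4}\right) \frac{7009}{2133} = - \frac{7009}{8532} \approx -0.8215$)
$x{\left(f{\left(8,-13 \right)} \right)} - W = \left(-192 - 22\right) - - \frac{7009}{8532} = -214 + \frac{7009}{8532} = - \frac{1818839}{8532}$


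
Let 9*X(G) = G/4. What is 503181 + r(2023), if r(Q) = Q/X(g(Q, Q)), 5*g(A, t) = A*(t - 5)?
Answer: 507709719/1009 ≈ 5.0318e+5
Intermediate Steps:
g(A, t) = A*(-5 + t)/5 (g(A, t) = (A*(t - 5))/5 = (A*(-5 + t))/5 = A*(-5 + t)/5)
X(G) = G/36 (X(G) = (G/4)/9 = G/36)
r(Q) = 180/(-5 + Q) (r(Q) = Q/(((Q*(-5 + Q)/5)/36)) = Q/((Q*(-5 + Q)/180)) = Q*(180/(Q*(-5 + Q))) = 180/(-5 + Q))
503181 + r(2023) = 503181 + 180/(-5 + 2023) = 503181 + 180/2018 = 503181 + 180*(1/2018) = 503181 + 90/1009 = 507709719/1009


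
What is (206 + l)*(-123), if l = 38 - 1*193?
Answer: -6273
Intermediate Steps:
l = -155 (l = 38 - 193 = -155)
(206 + l)*(-123) = (206 - 155)*(-123) = 51*(-123) = -6273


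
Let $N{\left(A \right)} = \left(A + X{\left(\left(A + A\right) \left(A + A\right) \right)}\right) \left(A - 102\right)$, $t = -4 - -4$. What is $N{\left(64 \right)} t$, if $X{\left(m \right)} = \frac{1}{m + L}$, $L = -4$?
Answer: $0$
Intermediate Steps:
$X{\left(m \right)} = \frac{1}{-4 + m}$ ($X{\left(m \right)} = \frac{1}{m - 4} = \frac{1}{-4 + m}$)
$t = 0$ ($t = -4 + 4 = 0$)
$N{\left(A \right)} = \left(-102 + A\right) \left(A + \frac{1}{-4 + 4 A^{2}}\right)$ ($N{\left(A \right)} = \left(A + \frac{1}{-4 + \left(A + A\right) \left(A + A\right)}\right) \left(A - 102\right) = \left(A + \frac{1}{-4 + 2 A 2 A}\right) \left(-102 + A\right) = \left(A + \frac{1}{-4 + 4 A^{2}}\right) \left(-102 + A\right) = \left(-102 + A\right) \left(A + \frac{1}{-4 + 4 A^{2}}\right)$)
$N{\left(64 \right)} t = \frac{-102 + 64 + 4 \cdot 64 \left(-1 + 64^{2}\right) \left(-102 + 64\right)}{4 \left(-1 + 64^{2}\right)} 0 = \frac{-102 + 64 + 4 \cdot 64 \left(-1 + 4096\right) \left(-38\right)}{4 \left(-1 + 4096\right)} 0 = \frac{-102 + 64 + 4 \cdot 64 \cdot 4095 \left(-38\right)}{4 \cdot 4095} \cdot 0 = \frac{1}{4} \cdot \frac{1}{4095} \left(-102 + 64 - 39836160\right) 0 = \frac{1}{4} \cdot \frac{1}{4095} \left(-39836198\right) 0 = \left(- \frac{19918099}{8190}\right) 0 = 0$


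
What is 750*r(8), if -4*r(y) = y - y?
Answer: 0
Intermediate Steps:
r(y) = 0 (r(y) = -(y - y)/4 = -¼*0 = 0)
750*r(8) = 750*0 = 0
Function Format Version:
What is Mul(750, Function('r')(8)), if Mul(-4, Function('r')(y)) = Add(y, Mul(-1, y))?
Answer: 0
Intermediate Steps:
Function('r')(y) = 0 (Function('r')(y) = Mul(Rational(-1, 4), Add(y, Mul(-1, y))) = Mul(Rational(-1, 4), 0) = 0)
Mul(750, Function('r')(8)) = Mul(750, 0) = 0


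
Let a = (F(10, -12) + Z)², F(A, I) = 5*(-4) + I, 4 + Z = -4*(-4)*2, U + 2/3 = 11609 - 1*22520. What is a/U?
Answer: -48/32735 ≈ -0.0014663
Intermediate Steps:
U = -32735/3 (U = -⅔ + (11609 - 1*22520) = -⅔ + (11609 - 22520) = -⅔ - 10911 = -32735/3 ≈ -10912.)
Z = 28 (Z = -4 - 4*(-4)*2 = -4 + 16*2 = -4 + 32 = 28)
F(A, I) = -20 + I
a = 16 (a = ((-20 - 12) + 28)² = (-32 + 28)² = (-4)² = 16)
a/U = 16/(-32735/3) = 16*(-3/32735) = -48/32735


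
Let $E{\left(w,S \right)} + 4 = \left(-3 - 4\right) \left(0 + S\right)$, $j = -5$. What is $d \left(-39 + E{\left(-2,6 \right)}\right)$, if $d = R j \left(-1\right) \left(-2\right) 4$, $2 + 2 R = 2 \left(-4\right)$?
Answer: $-17000$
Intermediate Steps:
$R = -5$ ($R = -1 + \frac{2 \left(-4\right)}{2} = -1 + \frac{1}{2} \left(-8\right) = -1 - 4 = -5$)
$E{\left(w,S \right)} = -4 - 7 S$ ($E{\left(w,S \right)} = -4 + \left(-3 - 4\right) \left(0 + S\right) = -4 - 7 S$)
$d = 200$ ($d = \left(-5\right) \left(-5\right) \left(-1\right) \left(-2\right) 4 = 25 \cdot 2 \cdot 4 = 25 \cdot 8 = 200$)
$d \left(-39 + E{\left(-2,6 \right)}\right) = 200 \left(-39 - 46\right) = 200 \left(-85\right) = -17000$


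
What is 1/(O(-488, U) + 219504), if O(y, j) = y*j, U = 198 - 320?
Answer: 1/279040 ≈ 3.5837e-6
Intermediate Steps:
U = -122
O(y, j) = j*y
1/(O(-488, U) + 219504) = 1/(-122*(-488) + 219504) = 1/(59536 + 219504) = 1/279040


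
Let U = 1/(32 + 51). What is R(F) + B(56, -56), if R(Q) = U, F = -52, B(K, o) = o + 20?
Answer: -2987/83 ≈ -35.988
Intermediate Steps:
B(K, o) = 20 + o
U = 1/83 ≈ 0.012048
R(Q) = 1/83
R(F) + B(56, -56) = 1/83 + (20 - 56) = 1/83 - 36 = -2987/83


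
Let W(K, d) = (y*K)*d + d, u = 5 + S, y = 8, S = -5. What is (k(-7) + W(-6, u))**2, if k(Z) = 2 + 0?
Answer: 4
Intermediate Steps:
u = 0 (u = 5 - 5 = 0)
W(K, d) = d + 8*K*d (W(K, d) = (8*K)*d + d = 8*K*d + d = d + 8*K*d)
k(Z) = 2
(k(-7) + W(-6, u))**2 = (2 + 0*(1 + 8*(-6)))**2 = (2 + 0*(1 - 48))**2 = (2 + 0*(-47))**2 = (2 + 0)**2 = 2**2 = 4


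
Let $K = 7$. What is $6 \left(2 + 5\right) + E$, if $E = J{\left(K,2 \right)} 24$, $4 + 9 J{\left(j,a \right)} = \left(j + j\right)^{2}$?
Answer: $554$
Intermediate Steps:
$J{\left(j,a \right)} = - \frac{4}{9} + \frac{4 j^{2}}{9}$ ($J{\left(j,a \right)} = - \frac{4}{9} + \frac{\left(j + j\right)^{2}}{9} = - \frac{4}{9} + \frac{\left(2 j\right)^{2}}{9} = - \frac{4}{9} + \frac{4 j^{2}}{9}$)
$E = 512$ ($E = \left(- \frac{4}{9} + \frac{4 \cdot 7^{2}}{9}\right) 24 = \left(- \frac{4}{9} + \frac{4}{9} \cdot 49\right) 24 = \left(- \frac{4}{9} + \frac{196}{9}\right) 24 = \frac{64}{3} \cdot 24 = 512$)
$6 \left(2 + 5\right) + E = 6 \left(2 + 5\right) + 512 = 6 \cdot 7 + 512 = 42 + 512 = 554$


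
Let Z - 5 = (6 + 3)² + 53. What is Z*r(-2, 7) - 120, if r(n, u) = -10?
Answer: -1510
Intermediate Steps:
Z = 139 (Z = 5 + ((6 + 3)² + 53) = 5 + (9² + 53) = 5 + (81 + 53) = 5 + 134 = 139)
Z*r(-2, 7) - 120 = 139*(-10) - 120 = -1390 - 120 = -1510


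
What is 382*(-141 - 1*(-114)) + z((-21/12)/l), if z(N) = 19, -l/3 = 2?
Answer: -10295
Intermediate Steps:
l = -6 (l = -3*2 = -6)
382*(-141 - 1*(-114)) + z((-21/12)/l) = 382*(-141 - 1*(-114)) + 19 = 382*(-141 + 114) + 19 = 382*(-27) + 19 = -10314 + 19 = -10295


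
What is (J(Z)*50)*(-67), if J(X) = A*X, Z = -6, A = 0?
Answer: 0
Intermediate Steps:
J(X) = 0 (J(X) = 0*X = 0)
(J(Z)*50)*(-67) = (0*50)*(-67) = 0*(-67) = 0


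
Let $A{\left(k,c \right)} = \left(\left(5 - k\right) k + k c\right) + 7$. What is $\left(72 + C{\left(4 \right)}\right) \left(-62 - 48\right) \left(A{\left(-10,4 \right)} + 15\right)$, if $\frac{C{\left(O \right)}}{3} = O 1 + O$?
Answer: $1774080$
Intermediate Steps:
$C{\left(O \right)} = 6 O$ ($C{\left(O \right)} = 3 \left(O 1 + O\right) = 3 \left(O + O\right) = 3 \cdot 2 O = 6 O$)
$A{\left(k,c \right)} = 7 + c k + k \left(5 - k\right)$ ($A{\left(k,c \right)} = \left(k \left(5 - k\right) + c k\right) + 7 = \left(c k + k \left(5 - k\right)\right) + 7 = 7 + c k + k \left(5 - k\right)$)
$\left(72 + C{\left(4 \right)}\right) \left(-62 - 48\right) \left(A{\left(-10,4 \right)} + 15\right) = \left(72 + 6 \cdot 4\right) \left(-62 - 48\right) \left(\left(7 - \left(-10\right)^{2} + 5 \left(-10\right) + 4 \left(-10\right)\right) + 15\right) = \left(72 + 24\right) \left(-110\right) \left(\left(7 - 100 - 50 - 40\right) + 15\right) = 96 \left(-110\right) \left(\left(7 - 100 - 50 - 40\right) + 15\right) = - 10560 \left(-183 + 15\right) = \left(-10560\right) \left(-168\right) = 1774080$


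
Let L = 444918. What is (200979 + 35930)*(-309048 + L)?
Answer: 32188825830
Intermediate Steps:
(200979 + 35930)*(-309048 + L) = (200979 + 35930)*(-309048 + 444918) = 236909*135870 = 32188825830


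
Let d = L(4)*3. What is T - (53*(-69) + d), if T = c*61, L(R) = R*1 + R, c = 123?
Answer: 11136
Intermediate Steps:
L(R) = 2*R (L(R) = R + R = 2*R)
d = 24 (d = (2*4)*3 = 8*3 = 24)
T = 7503 (T = 123*61 = 7503)
T - (53*(-69) + d) = 7503 - (53*(-69) + 24) = 7503 - (-3657 + 24) = 7503 - 1*(-3633) = 7503 + 3633 = 11136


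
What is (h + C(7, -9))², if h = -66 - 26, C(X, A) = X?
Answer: 7225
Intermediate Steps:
h = -92
(h + C(7, -9))² = (-92 + 7)² = (-85)² = 7225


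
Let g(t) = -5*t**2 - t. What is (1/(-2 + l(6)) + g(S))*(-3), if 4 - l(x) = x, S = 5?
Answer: 1563/4 ≈ 390.75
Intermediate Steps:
l(x) = 4 - x
g(t) = -t - 5*t**2
(1/(-2 + l(6)) + g(S))*(-3) = (1/(-2 + (4 - 1*6)) - 1*5*(1 + 5*5))*(-3) = (1/(-2 + (4 - 6)) - 1*5*(1 + 25))*(-3) = (1/(-2 - 2) - 1*5*26)*(-3) = (1/(-4) - 130)*(-3) = (-1/4 - 130)*(-3) = -521/4*(-3) = 1563/4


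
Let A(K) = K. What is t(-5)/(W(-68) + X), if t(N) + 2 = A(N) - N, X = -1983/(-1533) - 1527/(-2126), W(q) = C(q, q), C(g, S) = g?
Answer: 2172772/71688665 ≈ 0.030308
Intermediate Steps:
W(q) = q
X = 2185583/1086386 (X = -1983*(-1/1533) - 1527*(-1/2126) = 661/511 + 1527/2126 = 2185583/1086386 ≈ 2.0118)
t(N) = -2 (t(N) = -2 + (N - N) = -2 + 0 = -2)
t(-5)/(W(-68) + X) = -2/(-68 + 2185583/1086386) = -2/(-71688665/1086386) = -1086386/71688665*(-2) = 2172772/71688665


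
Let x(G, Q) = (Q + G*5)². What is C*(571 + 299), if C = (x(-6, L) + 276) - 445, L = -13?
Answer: 1461600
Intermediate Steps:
x(G, Q) = (Q + 5*G)²
C = 1680 (C = ((-13 + 5*(-6))² + 276) - 445 = ((-13 - 30)² + 276) - 445 = ((-43)² + 276) - 445 = (1849 + 276) - 445 = 2125 - 445 = 1680)
C*(571 + 299) = 1680*(571 + 299) = 1680*870 = 1461600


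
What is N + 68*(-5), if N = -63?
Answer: -403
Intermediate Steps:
N + 68*(-5) = -63 + 68*(-5) = -63 - 340 = -403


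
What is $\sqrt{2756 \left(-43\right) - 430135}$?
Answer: $i \sqrt{548643} \approx 740.7 i$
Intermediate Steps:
$\sqrt{2756 \left(-43\right) - 430135} = \sqrt{-118508 - 430135} = \sqrt{-548643} = i \sqrt{548643}$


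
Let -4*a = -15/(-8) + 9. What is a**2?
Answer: 7569/1024 ≈ 7.3916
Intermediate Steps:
a = -87/32 (a = -(-15/(-8) + 9)/4 = -(-1/8*(-15) + 9)/4 = -(15/8 + 9)/4 = -1/4*87/8 = -87/32 ≈ -2.7188)
a**2 = (-87/32)**2 = 7569/1024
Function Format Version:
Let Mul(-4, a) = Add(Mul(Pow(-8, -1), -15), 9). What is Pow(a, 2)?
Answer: Rational(7569, 1024) ≈ 7.3916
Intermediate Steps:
a = Rational(-87, 32) (a = Mul(Rational(-1, 4), Add(Mul(Pow(-8, -1), -15), 9)) = Mul(Rational(-1, 4), Add(Mul(Rational(-1, 8), -15), 9)) = Mul(Rational(-1, 4), Add(Rational(15, 8), 9)) = Mul(Rational(-1, 4), Rational(87, 8)) = Rational(-87, 32) ≈ -2.7188)
Pow(a, 2) = Pow(Rational(-87, 32), 2) = Rational(7569, 1024)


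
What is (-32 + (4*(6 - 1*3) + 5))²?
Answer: 225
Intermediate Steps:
(-32 + (4*(6 - 1*3) + 5))² = (-32 + (4*(6 - 3) + 5))² = (-32 + (4*3 + 5))² = (-32 + (12 + 5))² = (-32 + 17)² = (-15)² = 225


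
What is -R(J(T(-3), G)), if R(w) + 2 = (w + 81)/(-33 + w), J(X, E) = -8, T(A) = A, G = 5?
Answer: 155/41 ≈ 3.7805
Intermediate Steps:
R(w) = -2 + (81 + w)/(-33 + w) (R(w) = -2 + (w + 81)/(-33 + w) = -2 + (81 + w)/(-33 + w))
-R(J(T(-3), G)) = -(147 - 1*(-8))/(-33 - 8) = -(147 + 8)/(-41) = -(-1)*155/41 = -1*(-155/41) = 155/41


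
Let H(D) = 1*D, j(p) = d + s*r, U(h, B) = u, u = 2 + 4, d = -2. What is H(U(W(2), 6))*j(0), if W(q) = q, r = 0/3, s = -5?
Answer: -12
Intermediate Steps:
r = 0 (r = 0*(⅓) = 0)
u = 6
U(h, B) = 6
j(p) = -2 (j(p) = -2 - 5*0 = -2 + 0 = -2)
H(D) = D
H(U(W(2), 6))*j(0) = 6*(-2) = -12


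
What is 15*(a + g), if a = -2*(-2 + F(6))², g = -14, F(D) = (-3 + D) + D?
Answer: -1680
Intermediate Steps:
F(D) = -3 + 2*D
a = -98 (a = -2*(-2 + (-3 + 2*6))² = -2*(-2 + (-3 + 12))² = -2*(-2 + 9)² = -2*7² = -2*49 = -98)
15*(a + g) = 15*(-98 - 14) = 15*(-112) = -1680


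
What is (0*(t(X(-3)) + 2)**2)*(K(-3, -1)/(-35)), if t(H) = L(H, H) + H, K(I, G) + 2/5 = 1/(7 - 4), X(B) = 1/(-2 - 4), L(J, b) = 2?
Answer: 0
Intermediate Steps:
X(B) = -1/6 (X(B) = 1/(-6) = -1/6)
K(I, G) = -1/15 (K(I, G) = -2/5 + 1/(7 - 4) = -2/5 + 1/3 = -1/15)
t(H) = 2 + H
(0*(t(X(-3)) + 2)**2)*(K(-3, -1)/(-35)) = (0*((2 - 1/6) + 2)**2)*(-1/15/(-35)) = (0*(11/6 + 2)**2)*(-1/15*(-1/35)) = (0*(23/6)**2)*(1/525) = (0*(529/36))*(1/525) = 0*(1/525) = 0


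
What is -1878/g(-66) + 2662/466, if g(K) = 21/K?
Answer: 9635945/1631 ≈ 5908.0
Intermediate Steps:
-1878/g(-66) + 2662/466 = -1878/(21/(-66)) + 2662/466 = -1878/(21*(-1/66)) + 2662*(1/466) = -1878/(-7/22) + 1331/233 = -1878*(-22/7) + 1331/233 = 41316/7 + 1331/233 = 9635945/1631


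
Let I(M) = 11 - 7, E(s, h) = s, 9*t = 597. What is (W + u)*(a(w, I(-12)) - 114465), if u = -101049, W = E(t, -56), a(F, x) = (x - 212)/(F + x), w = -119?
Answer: 3987785411116/345 ≈ 1.1559e+10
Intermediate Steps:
t = 199/3 (t = (⅑)*597 = 199/3 ≈ 66.333)
I(M) = 4
a(F, x) = (-212 + x)/(F + x)
W = 199/3 ≈ 66.333
(W + u)*(a(w, I(-12)) - 114465) = (199/3 - 101049)*((-212 + 4)/(-119 + 4) - 114465) = -302948*(-208/(-115) - 114465)/3 = -302948*(-1/115*(-208) - 114465)/3 = -302948*(208/115 - 114465)/3 = -302948/3*(-13163267/115) = 3987785411116/345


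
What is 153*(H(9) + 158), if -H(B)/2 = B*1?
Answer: 21420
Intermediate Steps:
H(B) = -2*B
153*(H(9) + 158) = 153*(-2*9 + 158) = 153*(-18 + 158) = 153*140 = 21420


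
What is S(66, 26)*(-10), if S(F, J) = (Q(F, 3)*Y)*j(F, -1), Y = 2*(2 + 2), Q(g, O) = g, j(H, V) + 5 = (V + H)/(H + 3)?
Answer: 492800/23 ≈ 21426.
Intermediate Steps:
j(H, V) = -5 + (H + V)/(3 + H) (j(H, V) = -5 + (V + H)/(H + 3) = -5 + (H + V)/(3 + H))
Y = 8 (Y = 2*4 = 8)
S(F, J) = 8*F*(-16 - 4*F)/(3 + F) (S(F, J) = (F*8)*((-15 - 1 - 4*F)/(3 + F)) = (8*F)*((-16 - 4*F)/(3 + F)) = 8*F*(-16 - 4*F)/(3 + F))
S(66, 26)*(-10) = -32*66*(4 + 66)/(3 + 66)*(-10) = -32*66*70/69*(-10) = -32*66*1/69*70*(-10) = -49280/23*(-10) = 492800/23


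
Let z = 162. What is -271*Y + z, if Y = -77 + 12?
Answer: 17777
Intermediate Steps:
Y = -65
-271*Y + z = -271*(-65) + 162 = 17615 + 162 = 17777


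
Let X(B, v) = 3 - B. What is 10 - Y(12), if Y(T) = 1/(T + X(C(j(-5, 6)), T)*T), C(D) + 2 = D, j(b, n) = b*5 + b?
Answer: 4319/432 ≈ 9.9977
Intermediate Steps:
j(b, n) = 6*b (j(b, n) = 5*b + b = 6*b)
C(D) = -2 + D
Y(T) = 1/(36*T) (Y(T) = 1/(T + (3 - (-2 + 6*(-5)))*T) = 1/(T + (3 - (-2 - 30))*T) = 1/(T + (3 - 1*(-32))*T) = 1/(T + (3 + 32)*T) = 1/(T + 35*T) = 1/(36*T))
10 - Y(12) = 10 - 1/(36*12) = 10 - 1*1/432 = 10 - 1/432 = 4319/432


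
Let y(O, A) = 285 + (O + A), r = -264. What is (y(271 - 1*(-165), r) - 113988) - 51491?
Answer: -165022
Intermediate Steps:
y(O, A) = 285 + A + O (y(O, A) = 285 + (A + O) = 285 + A + O)
(y(271 - 1*(-165), r) - 113988) - 51491 = ((285 - 264 + (271 - 1*(-165))) - 113988) - 51491 = ((285 - 264 + (271 + 165)) - 113988) - 51491 = ((285 - 264 + 436) - 113988) - 51491 = (457 - 113988) - 51491 = -113531 - 51491 = -165022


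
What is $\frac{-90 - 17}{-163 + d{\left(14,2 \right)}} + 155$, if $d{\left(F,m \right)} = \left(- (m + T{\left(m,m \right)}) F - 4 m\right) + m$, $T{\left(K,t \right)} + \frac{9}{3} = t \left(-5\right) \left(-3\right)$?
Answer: $\frac{89232}{575} \approx 155.19$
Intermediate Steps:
$T{\left(K,t \right)} = -3 + 15 t$ ($T{\left(K,t \right)} = -3 + t \left(-5\right) \left(-3\right) = -3 + - 5 t \left(-3\right) = -3 + 15 t$)
$d{\left(F,m \right)} = - 3 m + F \left(3 - 16 m\right)$ ($d{\left(F,m \right)} = \left(- (m + \left(-3 + 15 m\right)) F - 4 m\right) + m = \left(- (-3 + 16 m) F - 4 m\right) + m = \left(\left(3 - 16 m\right) F - 4 m\right) + m = \left(F \left(3 - 16 m\right) - 4 m\right) + m = \left(- 4 m + F \left(3 - 16 m\right)\right) + m = - 3 m + F \left(3 - 16 m\right)$)
$\frac{-90 - 17}{-163 + d{\left(14,2 \right)}} + 155 = \frac{-90 - 17}{-163 - \left(-36 + 448\right)} + 155 = - \frac{107}{-163 - 412} + 155 = - \frac{107}{-575} + 155 = \left(-107\right) \left(- \frac{1}{575}\right) + 155 = \frac{107}{575} + 155 = \frac{89232}{575}$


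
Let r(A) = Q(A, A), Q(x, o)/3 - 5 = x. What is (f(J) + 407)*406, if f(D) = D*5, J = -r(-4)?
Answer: 159152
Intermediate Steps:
Q(x, o) = 15 + 3*x
r(A) = 15 + 3*A
J = -3 (J = -(15 + 3*(-4)) = -(15 - 12) = -1*3 = -3)
f(D) = 5*D
(f(J) + 407)*406 = (5*(-3) + 407)*406 = (-15 + 407)*406 = 392*406 = 159152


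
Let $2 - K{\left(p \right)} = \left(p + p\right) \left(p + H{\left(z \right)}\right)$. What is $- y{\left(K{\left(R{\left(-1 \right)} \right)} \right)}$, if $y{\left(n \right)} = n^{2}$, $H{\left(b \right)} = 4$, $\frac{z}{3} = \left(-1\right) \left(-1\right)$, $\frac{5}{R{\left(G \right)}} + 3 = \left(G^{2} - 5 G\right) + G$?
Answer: $- \frac{3721}{4} \approx -930.25$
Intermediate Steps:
$R{\left(G \right)} = \frac{5}{-3 + G^{2} - 4 G}$ ($R{\left(G \right)} = \frac{5}{-3 + \left(\left(G^{2} - 5 G\right) + G\right)} = \frac{5}{-3 + \left(G^{2} - 4 G\right)} = \frac{5}{-3 + G^{2} - 4 G}$)
$z = 3$ ($z = 3 \left(\left(-1\right) \left(-1\right)\right) = 3 \cdot 1 = 3$)
$K{\left(p \right)} = 2 - 2 p \left(4 + p\right)$ ($K{\left(p \right)} = 2 - \left(p + p\right) \left(p + 4\right) = 2 - 2 p \left(4 + p\right)$)
$- y{\left(K{\left(R{\left(-1 \right)} \right)} \right)} = - \left(2 - 8 \frac{5}{-3 + \left(-1\right)^{2} - -4} - 2 \left(\frac{5}{-3 + \left(-1\right)^{2} - -4}\right)^{2}\right)^{2} = - \left(2 - 8 \frac{5}{-3 + 1 + 4} - 2 \left(\frac{5}{-3 + 1 + 4}\right)^{2}\right)^{2} = - \left(2 - 8 \cdot \frac{5}{2} - 2 \left(\frac{5}{2}\right)^{2}\right)^{2} = - \left(2 - 8 \cdot 5 \cdot \frac{1}{2} - 2 \left(5 \cdot \frac{1}{2}\right)^{2}\right)^{2} = - \left(2 - 20 - 2 \left(\frac{5}{2}\right)^{2}\right)^{2} = - \left(2 - 20 - \frac{25}{2}\right)^{2} = - \left(- \frac{61}{2}\right)^{2} = \left(-1\right) \frac{3721}{4} = - \frac{3721}{4}$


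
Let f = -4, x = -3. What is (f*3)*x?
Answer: 36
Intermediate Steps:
(f*3)*x = -4*3*(-3) = -12*(-3) = 36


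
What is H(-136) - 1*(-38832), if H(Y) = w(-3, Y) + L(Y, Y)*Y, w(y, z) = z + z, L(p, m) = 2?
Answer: 38288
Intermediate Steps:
w(y, z) = 2*z
H(Y) = 4*Y (H(Y) = 2*Y + 2*Y = 4*Y)
H(-136) - 1*(-38832) = 4*(-136) - 1*(-38832) = -544 + 38832 = 38288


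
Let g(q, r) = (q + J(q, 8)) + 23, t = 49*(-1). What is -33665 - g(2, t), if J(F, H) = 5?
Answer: -33695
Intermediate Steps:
t = -49
g(q, r) = 28 + q (g(q, r) = (q + 5) + 23 = (5 + q) + 23 = 28 + q)
-33665 - g(2, t) = -33665 - (28 + 2) = -33665 - 1*30 = -33665 - 30 = -33695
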